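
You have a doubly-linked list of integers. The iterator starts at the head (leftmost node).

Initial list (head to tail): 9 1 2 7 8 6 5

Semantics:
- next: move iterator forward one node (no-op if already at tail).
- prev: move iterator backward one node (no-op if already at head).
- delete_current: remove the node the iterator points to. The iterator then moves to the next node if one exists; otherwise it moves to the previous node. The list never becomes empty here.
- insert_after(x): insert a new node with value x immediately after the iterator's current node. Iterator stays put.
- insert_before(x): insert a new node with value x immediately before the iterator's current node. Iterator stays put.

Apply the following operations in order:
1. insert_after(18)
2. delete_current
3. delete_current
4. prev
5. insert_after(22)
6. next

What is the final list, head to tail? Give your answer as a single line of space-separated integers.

After 1 (insert_after(18)): list=[9, 18, 1, 2, 7, 8, 6, 5] cursor@9
After 2 (delete_current): list=[18, 1, 2, 7, 8, 6, 5] cursor@18
After 3 (delete_current): list=[1, 2, 7, 8, 6, 5] cursor@1
After 4 (prev): list=[1, 2, 7, 8, 6, 5] cursor@1
After 5 (insert_after(22)): list=[1, 22, 2, 7, 8, 6, 5] cursor@1
After 6 (next): list=[1, 22, 2, 7, 8, 6, 5] cursor@22

Answer: 1 22 2 7 8 6 5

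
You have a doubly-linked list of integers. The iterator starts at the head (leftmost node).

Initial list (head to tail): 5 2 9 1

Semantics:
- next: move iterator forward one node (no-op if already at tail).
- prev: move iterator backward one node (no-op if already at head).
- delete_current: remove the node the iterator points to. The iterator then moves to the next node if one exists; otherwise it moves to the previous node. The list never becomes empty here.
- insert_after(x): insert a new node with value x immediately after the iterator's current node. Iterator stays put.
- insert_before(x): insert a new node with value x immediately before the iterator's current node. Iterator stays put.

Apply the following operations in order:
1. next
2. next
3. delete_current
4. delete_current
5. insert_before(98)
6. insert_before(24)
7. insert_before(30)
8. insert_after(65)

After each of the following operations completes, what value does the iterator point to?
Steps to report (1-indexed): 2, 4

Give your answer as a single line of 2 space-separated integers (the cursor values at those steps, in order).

Answer: 9 2

Derivation:
After 1 (next): list=[5, 2, 9, 1] cursor@2
After 2 (next): list=[5, 2, 9, 1] cursor@9
After 3 (delete_current): list=[5, 2, 1] cursor@1
After 4 (delete_current): list=[5, 2] cursor@2
After 5 (insert_before(98)): list=[5, 98, 2] cursor@2
After 6 (insert_before(24)): list=[5, 98, 24, 2] cursor@2
After 7 (insert_before(30)): list=[5, 98, 24, 30, 2] cursor@2
After 8 (insert_after(65)): list=[5, 98, 24, 30, 2, 65] cursor@2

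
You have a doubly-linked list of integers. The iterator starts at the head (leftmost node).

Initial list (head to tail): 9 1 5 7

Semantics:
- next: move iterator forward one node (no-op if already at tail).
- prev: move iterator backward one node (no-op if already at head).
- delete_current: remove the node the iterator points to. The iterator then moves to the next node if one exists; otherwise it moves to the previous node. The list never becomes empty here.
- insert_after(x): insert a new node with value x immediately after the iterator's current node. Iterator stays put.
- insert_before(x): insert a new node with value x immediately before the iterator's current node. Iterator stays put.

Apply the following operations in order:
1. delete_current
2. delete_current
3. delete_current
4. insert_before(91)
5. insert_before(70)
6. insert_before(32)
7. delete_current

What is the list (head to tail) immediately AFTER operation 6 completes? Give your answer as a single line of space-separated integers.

After 1 (delete_current): list=[1, 5, 7] cursor@1
After 2 (delete_current): list=[5, 7] cursor@5
After 3 (delete_current): list=[7] cursor@7
After 4 (insert_before(91)): list=[91, 7] cursor@7
After 5 (insert_before(70)): list=[91, 70, 7] cursor@7
After 6 (insert_before(32)): list=[91, 70, 32, 7] cursor@7

Answer: 91 70 32 7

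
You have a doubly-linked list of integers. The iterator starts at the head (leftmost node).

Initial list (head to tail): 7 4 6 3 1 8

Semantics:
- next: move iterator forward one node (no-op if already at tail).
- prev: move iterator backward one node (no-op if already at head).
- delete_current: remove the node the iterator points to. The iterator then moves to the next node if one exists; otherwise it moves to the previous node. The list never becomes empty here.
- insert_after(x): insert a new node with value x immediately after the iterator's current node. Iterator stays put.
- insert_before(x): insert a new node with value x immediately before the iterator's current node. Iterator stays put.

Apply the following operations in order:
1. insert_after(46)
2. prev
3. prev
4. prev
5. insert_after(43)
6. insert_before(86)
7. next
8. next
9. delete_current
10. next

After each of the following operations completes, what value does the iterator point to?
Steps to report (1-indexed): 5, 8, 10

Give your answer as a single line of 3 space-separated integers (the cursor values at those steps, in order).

Answer: 7 46 6

Derivation:
After 1 (insert_after(46)): list=[7, 46, 4, 6, 3, 1, 8] cursor@7
After 2 (prev): list=[7, 46, 4, 6, 3, 1, 8] cursor@7
After 3 (prev): list=[7, 46, 4, 6, 3, 1, 8] cursor@7
After 4 (prev): list=[7, 46, 4, 6, 3, 1, 8] cursor@7
After 5 (insert_after(43)): list=[7, 43, 46, 4, 6, 3, 1, 8] cursor@7
After 6 (insert_before(86)): list=[86, 7, 43, 46, 4, 6, 3, 1, 8] cursor@7
After 7 (next): list=[86, 7, 43, 46, 4, 6, 3, 1, 8] cursor@43
After 8 (next): list=[86, 7, 43, 46, 4, 6, 3, 1, 8] cursor@46
After 9 (delete_current): list=[86, 7, 43, 4, 6, 3, 1, 8] cursor@4
After 10 (next): list=[86, 7, 43, 4, 6, 3, 1, 8] cursor@6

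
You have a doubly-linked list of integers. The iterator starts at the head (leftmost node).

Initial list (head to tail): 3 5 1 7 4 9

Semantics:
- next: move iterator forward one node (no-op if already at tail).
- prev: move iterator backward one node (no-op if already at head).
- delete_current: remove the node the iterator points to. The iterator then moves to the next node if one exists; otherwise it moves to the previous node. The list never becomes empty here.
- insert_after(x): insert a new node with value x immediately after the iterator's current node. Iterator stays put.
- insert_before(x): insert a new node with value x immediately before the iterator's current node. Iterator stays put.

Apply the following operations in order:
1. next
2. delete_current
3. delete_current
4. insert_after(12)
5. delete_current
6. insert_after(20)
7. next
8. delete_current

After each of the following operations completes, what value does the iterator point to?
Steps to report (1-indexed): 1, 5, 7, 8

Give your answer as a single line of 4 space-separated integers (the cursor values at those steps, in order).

Answer: 5 12 20 4

Derivation:
After 1 (next): list=[3, 5, 1, 7, 4, 9] cursor@5
After 2 (delete_current): list=[3, 1, 7, 4, 9] cursor@1
After 3 (delete_current): list=[3, 7, 4, 9] cursor@7
After 4 (insert_after(12)): list=[3, 7, 12, 4, 9] cursor@7
After 5 (delete_current): list=[3, 12, 4, 9] cursor@12
After 6 (insert_after(20)): list=[3, 12, 20, 4, 9] cursor@12
After 7 (next): list=[3, 12, 20, 4, 9] cursor@20
After 8 (delete_current): list=[3, 12, 4, 9] cursor@4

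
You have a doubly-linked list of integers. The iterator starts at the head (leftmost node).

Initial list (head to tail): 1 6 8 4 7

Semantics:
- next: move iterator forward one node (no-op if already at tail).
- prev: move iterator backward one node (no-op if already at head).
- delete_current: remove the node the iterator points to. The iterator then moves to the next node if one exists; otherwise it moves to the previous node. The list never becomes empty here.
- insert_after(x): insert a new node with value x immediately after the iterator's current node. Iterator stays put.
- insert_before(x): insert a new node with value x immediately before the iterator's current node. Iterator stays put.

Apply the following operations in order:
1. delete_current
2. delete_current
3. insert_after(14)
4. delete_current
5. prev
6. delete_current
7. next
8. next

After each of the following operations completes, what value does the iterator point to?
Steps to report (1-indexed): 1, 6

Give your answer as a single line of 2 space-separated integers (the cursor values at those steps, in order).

After 1 (delete_current): list=[6, 8, 4, 7] cursor@6
After 2 (delete_current): list=[8, 4, 7] cursor@8
After 3 (insert_after(14)): list=[8, 14, 4, 7] cursor@8
After 4 (delete_current): list=[14, 4, 7] cursor@14
After 5 (prev): list=[14, 4, 7] cursor@14
After 6 (delete_current): list=[4, 7] cursor@4
After 7 (next): list=[4, 7] cursor@7
After 8 (next): list=[4, 7] cursor@7

Answer: 6 4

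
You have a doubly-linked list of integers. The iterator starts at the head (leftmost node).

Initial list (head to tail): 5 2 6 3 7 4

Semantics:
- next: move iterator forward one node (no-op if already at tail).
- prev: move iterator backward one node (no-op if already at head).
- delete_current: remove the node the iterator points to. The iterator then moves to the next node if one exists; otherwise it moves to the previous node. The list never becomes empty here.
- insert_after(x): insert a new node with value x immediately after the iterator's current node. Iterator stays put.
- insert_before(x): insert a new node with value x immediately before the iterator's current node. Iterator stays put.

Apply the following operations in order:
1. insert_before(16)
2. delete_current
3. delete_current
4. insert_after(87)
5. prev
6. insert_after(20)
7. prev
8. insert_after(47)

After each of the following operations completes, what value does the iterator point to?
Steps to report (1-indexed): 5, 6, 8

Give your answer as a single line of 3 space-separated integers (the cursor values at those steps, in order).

After 1 (insert_before(16)): list=[16, 5, 2, 6, 3, 7, 4] cursor@5
After 2 (delete_current): list=[16, 2, 6, 3, 7, 4] cursor@2
After 3 (delete_current): list=[16, 6, 3, 7, 4] cursor@6
After 4 (insert_after(87)): list=[16, 6, 87, 3, 7, 4] cursor@6
After 5 (prev): list=[16, 6, 87, 3, 7, 4] cursor@16
After 6 (insert_after(20)): list=[16, 20, 6, 87, 3, 7, 4] cursor@16
After 7 (prev): list=[16, 20, 6, 87, 3, 7, 4] cursor@16
After 8 (insert_after(47)): list=[16, 47, 20, 6, 87, 3, 7, 4] cursor@16

Answer: 16 16 16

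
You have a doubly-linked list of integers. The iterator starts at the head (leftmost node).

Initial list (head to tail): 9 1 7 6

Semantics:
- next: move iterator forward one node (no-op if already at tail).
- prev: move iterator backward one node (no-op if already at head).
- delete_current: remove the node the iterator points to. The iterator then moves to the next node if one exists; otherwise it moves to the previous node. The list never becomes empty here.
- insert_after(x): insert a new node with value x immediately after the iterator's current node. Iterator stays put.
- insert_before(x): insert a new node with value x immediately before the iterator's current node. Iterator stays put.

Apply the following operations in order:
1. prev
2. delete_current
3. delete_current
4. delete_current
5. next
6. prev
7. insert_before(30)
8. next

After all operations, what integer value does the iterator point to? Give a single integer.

After 1 (prev): list=[9, 1, 7, 6] cursor@9
After 2 (delete_current): list=[1, 7, 6] cursor@1
After 3 (delete_current): list=[7, 6] cursor@7
After 4 (delete_current): list=[6] cursor@6
After 5 (next): list=[6] cursor@6
After 6 (prev): list=[6] cursor@6
After 7 (insert_before(30)): list=[30, 6] cursor@6
After 8 (next): list=[30, 6] cursor@6

Answer: 6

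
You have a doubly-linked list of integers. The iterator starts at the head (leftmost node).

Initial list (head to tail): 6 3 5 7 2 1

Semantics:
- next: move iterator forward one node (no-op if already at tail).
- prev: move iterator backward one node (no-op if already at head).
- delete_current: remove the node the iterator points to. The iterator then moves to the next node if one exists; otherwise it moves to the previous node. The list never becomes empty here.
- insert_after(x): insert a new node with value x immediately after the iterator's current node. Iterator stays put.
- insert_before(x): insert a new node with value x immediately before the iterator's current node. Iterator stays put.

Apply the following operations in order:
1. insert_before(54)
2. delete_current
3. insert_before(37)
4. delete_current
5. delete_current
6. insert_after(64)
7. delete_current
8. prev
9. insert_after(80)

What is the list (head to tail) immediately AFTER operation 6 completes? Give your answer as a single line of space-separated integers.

After 1 (insert_before(54)): list=[54, 6, 3, 5, 7, 2, 1] cursor@6
After 2 (delete_current): list=[54, 3, 5, 7, 2, 1] cursor@3
After 3 (insert_before(37)): list=[54, 37, 3, 5, 7, 2, 1] cursor@3
After 4 (delete_current): list=[54, 37, 5, 7, 2, 1] cursor@5
After 5 (delete_current): list=[54, 37, 7, 2, 1] cursor@7
After 6 (insert_after(64)): list=[54, 37, 7, 64, 2, 1] cursor@7

Answer: 54 37 7 64 2 1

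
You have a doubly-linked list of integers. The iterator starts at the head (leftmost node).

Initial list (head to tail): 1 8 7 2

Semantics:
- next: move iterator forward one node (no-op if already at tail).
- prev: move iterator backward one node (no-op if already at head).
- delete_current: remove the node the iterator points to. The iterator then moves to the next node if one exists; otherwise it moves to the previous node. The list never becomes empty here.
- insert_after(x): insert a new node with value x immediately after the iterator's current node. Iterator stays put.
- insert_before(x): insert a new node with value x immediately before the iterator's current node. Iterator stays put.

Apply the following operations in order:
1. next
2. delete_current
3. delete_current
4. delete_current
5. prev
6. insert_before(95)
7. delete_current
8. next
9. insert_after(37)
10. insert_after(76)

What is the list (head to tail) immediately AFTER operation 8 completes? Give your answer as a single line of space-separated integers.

After 1 (next): list=[1, 8, 7, 2] cursor@8
After 2 (delete_current): list=[1, 7, 2] cursor@7
After 3 (delete_current): list=[1, 2] cursor@2
After 4 (delete_current): list=[1] cursor@1
After 5 (prev): list=[1] cursor@1
After 6 (insert_before(95)): list=[95, 1] cursor@1
After 7 (delete_current): list=[95] cursor@95
After 8 (next): list=[95] cursor@95

Answer: 95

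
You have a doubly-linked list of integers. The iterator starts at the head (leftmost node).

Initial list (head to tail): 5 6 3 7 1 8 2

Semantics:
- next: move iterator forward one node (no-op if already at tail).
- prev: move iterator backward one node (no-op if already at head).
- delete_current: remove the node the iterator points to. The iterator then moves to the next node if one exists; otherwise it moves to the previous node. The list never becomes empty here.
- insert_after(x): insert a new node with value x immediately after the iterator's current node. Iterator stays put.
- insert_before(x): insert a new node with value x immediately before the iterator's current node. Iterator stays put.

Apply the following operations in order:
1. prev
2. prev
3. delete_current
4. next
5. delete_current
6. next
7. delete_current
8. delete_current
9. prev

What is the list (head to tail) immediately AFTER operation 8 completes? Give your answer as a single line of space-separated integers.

After 1 (prev): list=[5, 6, 3, 7, 1, 8, 2] cursor@5
After 2 (prev): list=[5, 6, 3, 7, 1, 8, 2] cursor@5
After 3 (delete_current): list=[6, 3, 7, 1, 8, 2] cursor@6
After 4 (next): list=[6, 3, 7, 1, 8, 2] cursor@3
After 5 (delete_current): list=[6, 7, 1, 8, 2] cursor@7
After 6 (next): list=[6, 7, 1, 8, 2] cursor@1
After 7 (delete_current): list=[6, 7, 8, 2] cursor@8
After 8 (delete_current): list=[6, 7, 2] cursor@2

Answer: 6 7 2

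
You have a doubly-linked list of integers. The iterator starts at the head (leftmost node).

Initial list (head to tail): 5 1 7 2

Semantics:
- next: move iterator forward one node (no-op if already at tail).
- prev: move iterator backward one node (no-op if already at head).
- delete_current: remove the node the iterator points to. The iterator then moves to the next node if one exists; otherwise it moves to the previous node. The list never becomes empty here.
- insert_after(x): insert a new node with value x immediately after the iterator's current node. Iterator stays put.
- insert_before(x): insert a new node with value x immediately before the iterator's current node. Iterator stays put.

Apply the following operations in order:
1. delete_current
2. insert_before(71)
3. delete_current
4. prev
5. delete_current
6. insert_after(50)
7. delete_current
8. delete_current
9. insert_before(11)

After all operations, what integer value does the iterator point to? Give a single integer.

Answer: 2

Derivation:
After 1 (delete_current): list=[1, 7, 2] cursor@1
After 2 (insert_before(71)): list=[71, 1, 7, 2] cursor@1
After 3 (delete_current): list=[71, 7, 2] cursor@7
After 4 (prev): list=[71, 7, 2] cursor@71
After 5 (delete_current): list=[7, 2] cursor@7
After 6 (insert_after(50)): list=[7, 50, 2] cursor@7
After 7 (delete_current): list=[50, 2] cursor@50
After 8 (delete_current): list=[2] cursor@2
After 9 (insert_before(11)): list=[11, 2] cursor@2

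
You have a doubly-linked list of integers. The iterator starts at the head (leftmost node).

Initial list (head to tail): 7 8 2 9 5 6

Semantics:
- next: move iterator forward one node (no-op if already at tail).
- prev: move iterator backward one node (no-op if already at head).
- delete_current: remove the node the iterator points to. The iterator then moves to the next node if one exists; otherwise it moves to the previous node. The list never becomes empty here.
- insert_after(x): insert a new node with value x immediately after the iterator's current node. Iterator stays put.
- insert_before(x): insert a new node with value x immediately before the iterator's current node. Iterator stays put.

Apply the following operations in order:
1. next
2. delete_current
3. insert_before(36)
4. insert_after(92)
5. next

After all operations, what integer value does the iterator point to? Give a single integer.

Answer: 92

Derivation:
After 1 (next): list=[7, 8, 2, 9, 5, 6] cursor@8
After 2 (delete_current): list=[7, 2, 9, 5, 6] cursor@2
After 3 (insert_before(36)): list=[7, 36, 2, 9, 5, 6] cursor@2
After 4 (insert_after(92)): list=[7, 36, 2, 92, 9, 5, 6] cursor@2
After 5 (next): list=[7, 36, 2, 92, 9, 5, 6] cursor@92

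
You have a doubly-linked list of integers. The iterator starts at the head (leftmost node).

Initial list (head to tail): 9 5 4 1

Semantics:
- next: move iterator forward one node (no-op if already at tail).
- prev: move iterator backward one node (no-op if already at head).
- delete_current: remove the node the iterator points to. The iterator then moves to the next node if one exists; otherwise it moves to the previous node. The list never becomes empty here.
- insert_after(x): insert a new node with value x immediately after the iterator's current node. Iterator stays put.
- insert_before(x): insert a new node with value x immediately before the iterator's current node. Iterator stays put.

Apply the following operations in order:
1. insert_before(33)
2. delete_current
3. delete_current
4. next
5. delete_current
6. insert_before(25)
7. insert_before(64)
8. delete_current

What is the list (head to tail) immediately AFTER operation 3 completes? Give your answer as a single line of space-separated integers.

After 1 (insert_before(33)): list=[33, 9, 5, 4, 1] cursor@9
After 2 (delete_current): list=[33, 5, 4, 1] cursor@5
After 3 (delete_current): list=[33, 4, 1] cursor@4

Answer: 33 4 1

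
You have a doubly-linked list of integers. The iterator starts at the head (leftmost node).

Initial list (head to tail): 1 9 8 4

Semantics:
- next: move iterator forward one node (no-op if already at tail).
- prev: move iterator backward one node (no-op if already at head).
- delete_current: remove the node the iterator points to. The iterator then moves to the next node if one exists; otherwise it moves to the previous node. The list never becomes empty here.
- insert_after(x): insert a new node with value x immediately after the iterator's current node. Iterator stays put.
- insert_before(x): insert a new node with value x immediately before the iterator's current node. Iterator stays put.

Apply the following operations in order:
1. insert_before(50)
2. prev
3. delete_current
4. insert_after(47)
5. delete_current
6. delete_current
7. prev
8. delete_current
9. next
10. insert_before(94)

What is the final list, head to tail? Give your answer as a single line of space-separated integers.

Answer: 8 94 4

Derivation:
After 1 (insert_before(50)): list=[50, 1, 9, 8, 4] cursor@1
After 2 (prev): list=[50, 1, 9, 8, 4] cursor@50
After 3 (delete_current): list=[1, 9, 8, 4] cursor@1
After 4 (insert_after(47)): list=[1, 47, 9, 8, 4] cursor@1
After 5 (delete_current): list=[47, 9, 8, 4] cursor@47
After 6 (delete_current): list=[9, 8, 4] cursor@9
After 7 (prev): list=[9, 8, 4] cursor@9
After 8 (delete_current): list=[8, 4] cursor@8
After 9 (next): list=[8, 4] cursor@4
After 10 (insert_before(94)): list=[8, 94, 4] cursor@4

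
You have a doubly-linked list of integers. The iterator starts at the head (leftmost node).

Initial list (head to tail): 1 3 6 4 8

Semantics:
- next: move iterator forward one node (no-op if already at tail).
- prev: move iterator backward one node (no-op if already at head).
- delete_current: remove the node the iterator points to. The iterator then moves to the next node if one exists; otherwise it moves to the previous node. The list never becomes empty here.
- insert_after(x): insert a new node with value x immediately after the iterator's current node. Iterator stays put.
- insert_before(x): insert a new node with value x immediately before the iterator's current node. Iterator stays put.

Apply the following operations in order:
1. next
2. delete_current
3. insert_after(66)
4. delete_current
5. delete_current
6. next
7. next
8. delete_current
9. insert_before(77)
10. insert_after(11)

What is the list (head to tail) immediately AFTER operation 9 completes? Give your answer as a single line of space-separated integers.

Answer: 1 77 4

Derivation:
After 1 (next): list=[1, 3, 6, 4, 8] cursor@3
After 2 (delete_current): list=[1, 6, 4, 8] cursor@6
After 3 (insert_after(66)): list=[1, 6, 66, 4, 8] cursor@6
After 4 (delete_current): list=[1, 66, 4, 8] cursor@66
After 5 (delete_current): list=[1, 4, 8] cursor@4
After 6 (next): list=[1, 4, 8] cursor@8
After 7 (next): list=[1, 4, 8] cursor@8
After 8 (delete_current): list=[1, 4] cursor@4
After 9 (insert_before(77)): list=[1, 77, 4] cursor@4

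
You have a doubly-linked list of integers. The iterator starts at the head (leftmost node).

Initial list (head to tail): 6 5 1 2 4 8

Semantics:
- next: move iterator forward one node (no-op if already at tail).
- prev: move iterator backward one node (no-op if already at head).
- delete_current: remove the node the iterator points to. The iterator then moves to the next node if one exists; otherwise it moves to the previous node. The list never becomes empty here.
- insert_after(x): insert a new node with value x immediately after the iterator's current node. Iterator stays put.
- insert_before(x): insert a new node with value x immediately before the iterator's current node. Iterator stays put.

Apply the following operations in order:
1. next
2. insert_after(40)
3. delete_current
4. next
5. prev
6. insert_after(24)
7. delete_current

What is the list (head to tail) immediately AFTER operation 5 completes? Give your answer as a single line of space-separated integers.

Answer: 6 40 1 2 4 8

Derivation:
After 1 (next): list=[6, 5, 1, 2, 4, 8] cursor@5
After 2 (insert_after(40)): list=[6, 5, 40, 1, 2, 4, 8] cursor@5
After 3 (delete_current): list=[6, 40, 1, 2, 4, 8] cursor@40
After 4 (next): list=[6, 40, 1, 2, 4, 8] cursor@1
After 5 (prev): list=[6, 40, 1, 2, 4, 8] cursor@40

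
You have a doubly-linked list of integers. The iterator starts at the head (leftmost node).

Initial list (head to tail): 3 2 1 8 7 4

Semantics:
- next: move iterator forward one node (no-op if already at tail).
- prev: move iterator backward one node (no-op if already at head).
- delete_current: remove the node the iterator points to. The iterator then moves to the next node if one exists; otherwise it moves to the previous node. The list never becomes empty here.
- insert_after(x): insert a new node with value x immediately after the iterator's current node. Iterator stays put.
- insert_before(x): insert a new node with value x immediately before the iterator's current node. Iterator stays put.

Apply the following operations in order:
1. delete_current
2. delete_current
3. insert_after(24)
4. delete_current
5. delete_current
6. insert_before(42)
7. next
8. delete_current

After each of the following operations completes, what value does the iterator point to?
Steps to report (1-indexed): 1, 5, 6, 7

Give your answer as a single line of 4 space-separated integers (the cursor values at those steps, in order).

Answer: 2 8 8 7

Derivation:
After 1 (delete_current): list=[2, 1, 8, 7, 4] cursor@2
After 2 (delete_current): list=[1, 8, 7, 4] cursor@1
After 3 (insert_after(24)): list=[1, 24, 8, 7, 4] cursor@1
After 4 (delete_current): list=[24, 8, 7, 4] cursor@24
After 5 (delete_current): list=[8, 7, 4] cursor@8
After 6 (insert_before(42)): list=[42, 8, 7, 4] cursor@8
After 7 (next): list=[42, 8, 7, 4] cursor@7
After 8 (delete_current): list=[42, 8, 4] cursor@4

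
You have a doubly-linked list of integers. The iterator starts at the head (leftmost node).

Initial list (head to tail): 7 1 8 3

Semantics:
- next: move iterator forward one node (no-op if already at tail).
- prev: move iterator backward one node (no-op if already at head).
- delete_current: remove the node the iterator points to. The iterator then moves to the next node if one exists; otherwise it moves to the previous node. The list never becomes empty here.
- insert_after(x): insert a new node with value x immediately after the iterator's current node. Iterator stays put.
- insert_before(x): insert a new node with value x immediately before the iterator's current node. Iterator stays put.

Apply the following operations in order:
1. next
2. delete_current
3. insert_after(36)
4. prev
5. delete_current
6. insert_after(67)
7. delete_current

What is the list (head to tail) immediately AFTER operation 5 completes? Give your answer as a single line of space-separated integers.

After 1 (next): list=[7, 1, 8, 3] cursor@1
After 2 (delete_current): list=[7, 8, 3] cursor@8
After 3 (insert_after(36)): list=[7, 8, 36, 3] cursor@8
After 4 (prev): list=[7, 8, 36, 3] cursor@7
After 5 (delete_current): list=[8, 36, 3] cursor@8

Answer: 8 36 3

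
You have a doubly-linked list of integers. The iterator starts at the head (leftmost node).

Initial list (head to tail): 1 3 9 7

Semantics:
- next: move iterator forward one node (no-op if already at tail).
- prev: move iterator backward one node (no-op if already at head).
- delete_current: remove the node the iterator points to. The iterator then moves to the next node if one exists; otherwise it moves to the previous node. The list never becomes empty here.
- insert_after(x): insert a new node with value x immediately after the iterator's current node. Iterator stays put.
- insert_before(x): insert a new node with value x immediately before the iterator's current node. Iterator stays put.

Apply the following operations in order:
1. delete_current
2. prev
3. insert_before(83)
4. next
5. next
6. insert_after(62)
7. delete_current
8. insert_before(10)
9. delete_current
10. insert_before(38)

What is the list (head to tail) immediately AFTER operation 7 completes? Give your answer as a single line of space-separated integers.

Answer: 83 3 9 62

Derivation:
After 1 (delete_current): list=[3, 9, 7] cursor@3
After 2 (prev): list=[3, 9, 7] cursor@3
After 3 (insert_before(83)): list=[83, 3, 9, 7] cursor@3
After 4 (next): list=[83, 3, 9, 7] cursor@9
After 5 (next): list=[83, 3, 9, 7] cursor@7
After 6 (insert_after(62)): list=[83, 3, 9, 7, 62] cursor@7
After 7 (delete_current): list=[83, 3, 9, 62] cursor@62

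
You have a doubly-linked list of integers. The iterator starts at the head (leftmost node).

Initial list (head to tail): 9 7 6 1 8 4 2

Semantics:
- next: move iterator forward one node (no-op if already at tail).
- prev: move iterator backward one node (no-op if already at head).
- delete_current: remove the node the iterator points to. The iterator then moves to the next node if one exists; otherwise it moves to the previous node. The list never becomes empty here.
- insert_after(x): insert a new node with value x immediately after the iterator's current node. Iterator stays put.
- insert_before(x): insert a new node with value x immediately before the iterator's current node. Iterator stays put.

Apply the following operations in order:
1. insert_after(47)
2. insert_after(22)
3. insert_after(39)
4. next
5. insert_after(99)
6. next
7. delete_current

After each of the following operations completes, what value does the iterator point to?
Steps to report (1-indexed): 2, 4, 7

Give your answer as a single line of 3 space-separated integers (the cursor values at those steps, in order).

After 1 (insert_after(47)): list=[9, 47, 7, 6, 1, 8, 4, 2] cursor@9
After 2 (insert_after(22)): list=[9, 22, 47, 7, 6, 1, 8, 4, 2] cursor@9
After 3 (insert_after(39)): list=[9, 39, 22, 47, 7, 6, 1, 8, 4, 2] cursor@9
After 4 (next): list=[9, 39, 22, 47, 7, 6, 1, 8, 4, 2] cursor@39
After 5 (insert_after(99)): list=[9, 39, 99, 22, 47, 7, 6, 1, 8, 4, 2] cursor@39
After 6 (next): list=[9, 39, 99, 22, 47, 7, 6, 1, 8, 4, 2] cursor@99
After 7 (delete_current): list=[9, 39, 22, 47, 7, 6, 1, 8, 4, 2] cursor@22

Answer: 9 39 22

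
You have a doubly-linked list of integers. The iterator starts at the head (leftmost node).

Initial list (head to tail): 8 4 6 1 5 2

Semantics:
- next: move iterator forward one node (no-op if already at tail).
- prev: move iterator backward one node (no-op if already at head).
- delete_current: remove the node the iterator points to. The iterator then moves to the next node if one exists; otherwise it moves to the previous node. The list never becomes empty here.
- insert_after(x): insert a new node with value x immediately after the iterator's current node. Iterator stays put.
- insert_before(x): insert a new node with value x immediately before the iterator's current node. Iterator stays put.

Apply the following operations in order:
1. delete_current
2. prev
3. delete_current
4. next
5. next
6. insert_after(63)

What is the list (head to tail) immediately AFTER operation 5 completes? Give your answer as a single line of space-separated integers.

After 1 (delete_current): list=[4, 6, 1, 5, 2] cursor@4
After 2 (prev): list=[4, 6, 1, 5, 2] cursor@4
After 3 (delete_current): list=[6, 1, 5, 2] cursor@6
After 4 (next): list=[6, 1, 5, 2] cursor@1
After 5 (next): list=[6, 1, 5, 2] cursor@5

Answer: 6 1 5 2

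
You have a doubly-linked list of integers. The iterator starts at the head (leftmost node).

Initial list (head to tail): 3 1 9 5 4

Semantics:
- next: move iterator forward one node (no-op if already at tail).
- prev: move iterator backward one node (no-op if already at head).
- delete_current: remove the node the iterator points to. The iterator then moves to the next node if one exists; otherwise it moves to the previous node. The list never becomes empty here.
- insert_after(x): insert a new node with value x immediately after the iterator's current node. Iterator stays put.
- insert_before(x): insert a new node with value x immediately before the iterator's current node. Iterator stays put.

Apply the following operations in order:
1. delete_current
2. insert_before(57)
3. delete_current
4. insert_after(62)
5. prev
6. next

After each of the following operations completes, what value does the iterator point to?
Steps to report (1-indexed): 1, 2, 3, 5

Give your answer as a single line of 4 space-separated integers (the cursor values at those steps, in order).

Answer: 1 1 9 57

Derivation:
After 1 (delete_current): list=[1, 9, 5, 4] cursor@1
After 2 (insert_before(57)): list=[57, 1, 9, 5, 4] cursor@1
After 3 (delete_current): list=[57, 9, 5, 4] cursor@9
After 4 (insert_after(62)): list=[57, 9, 62, 5, 4] cursor@9
After 5 (prev): list=[57, 9, 62, 5, 4] cursor@57
After 6 (next): list=[57, 9, 62, 5, 4] cursor@9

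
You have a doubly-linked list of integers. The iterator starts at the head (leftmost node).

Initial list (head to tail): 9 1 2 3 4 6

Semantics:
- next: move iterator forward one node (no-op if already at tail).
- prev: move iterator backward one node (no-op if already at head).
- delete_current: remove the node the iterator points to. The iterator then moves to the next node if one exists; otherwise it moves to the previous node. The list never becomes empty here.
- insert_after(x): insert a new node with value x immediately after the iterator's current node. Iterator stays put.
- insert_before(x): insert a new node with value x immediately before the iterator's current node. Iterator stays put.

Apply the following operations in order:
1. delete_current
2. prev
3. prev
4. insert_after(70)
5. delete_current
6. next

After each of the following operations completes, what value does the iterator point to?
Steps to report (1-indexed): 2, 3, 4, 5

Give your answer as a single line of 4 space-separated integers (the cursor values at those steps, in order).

After 1 (delete_current): list=[1, 2, 3, 4, 6] cursor@1
After 2 (prev): list=[1, 2, 3, 4, 6] cursor@1
After 3 (prev): list=[1, 2, 3, 4, 6] cursor@1
After 4 (insert_after(70)): list=[1, 70, 2, 3, 4, 6] cursor@1
After 5 (delete_current): list=[70, 2, 3, 4, 6] cursor@70
After 6 (next): list=[70, 2, 3, 4, 6] cursor@2

Answer: 1 1 1 70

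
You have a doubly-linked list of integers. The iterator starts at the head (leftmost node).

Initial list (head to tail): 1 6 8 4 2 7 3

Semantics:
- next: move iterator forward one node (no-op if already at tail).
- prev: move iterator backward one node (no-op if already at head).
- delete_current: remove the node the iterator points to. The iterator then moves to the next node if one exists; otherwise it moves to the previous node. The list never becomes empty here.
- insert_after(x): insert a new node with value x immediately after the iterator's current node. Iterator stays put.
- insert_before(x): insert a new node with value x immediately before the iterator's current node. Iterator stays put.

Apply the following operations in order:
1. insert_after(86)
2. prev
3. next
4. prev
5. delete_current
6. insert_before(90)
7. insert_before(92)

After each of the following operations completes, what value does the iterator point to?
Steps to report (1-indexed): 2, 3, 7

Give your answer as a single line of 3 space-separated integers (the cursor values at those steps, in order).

Answer: 1 86 86

Derivation:
After 1 (insert_after(86)): list=[1, 86, 6, 8, 4, 2, 7, 3] cursor@1
After 2 (prev): list=[1, 86, 6, 8, 4, 2, 7, 3] cursor@1
After 3 (next): list=[1, 86, 6, 8, 4, 2, 7, 3] cursor@86
After 4 (prev): list=[1, 86, 6, 8, 4, 2, 7, 3] cursor@1
After 5 (delete_current): list=[86, 6, 8, 4, 2, 7, 3] cursor@86
After 6 (insert_before(90)): list=[90, 86, 6, 8, 4, 2, 7, 3] cursor@86
After 7 (insert_before(92)): list=[90, 92, 86, 6, 8, 4, 2, 7, 3] cursor@86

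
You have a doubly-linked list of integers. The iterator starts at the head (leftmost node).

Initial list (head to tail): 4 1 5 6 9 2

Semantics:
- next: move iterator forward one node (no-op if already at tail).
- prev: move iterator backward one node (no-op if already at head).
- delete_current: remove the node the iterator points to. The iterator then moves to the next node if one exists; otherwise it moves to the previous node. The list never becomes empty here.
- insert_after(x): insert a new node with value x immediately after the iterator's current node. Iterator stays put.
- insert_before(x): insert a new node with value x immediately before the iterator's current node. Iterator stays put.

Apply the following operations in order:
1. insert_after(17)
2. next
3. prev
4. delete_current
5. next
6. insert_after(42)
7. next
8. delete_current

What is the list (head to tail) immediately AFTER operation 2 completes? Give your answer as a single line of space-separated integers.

Answer: 4 17 1 5 6 9 2

Derivation:
After 1 (insert_after(17)): list=[4, 17, 1, 5, 6, 9, 2] cursor@4
After 2 (next): list=[4, 17, 1, 5, 6, 9, 2] cursor@17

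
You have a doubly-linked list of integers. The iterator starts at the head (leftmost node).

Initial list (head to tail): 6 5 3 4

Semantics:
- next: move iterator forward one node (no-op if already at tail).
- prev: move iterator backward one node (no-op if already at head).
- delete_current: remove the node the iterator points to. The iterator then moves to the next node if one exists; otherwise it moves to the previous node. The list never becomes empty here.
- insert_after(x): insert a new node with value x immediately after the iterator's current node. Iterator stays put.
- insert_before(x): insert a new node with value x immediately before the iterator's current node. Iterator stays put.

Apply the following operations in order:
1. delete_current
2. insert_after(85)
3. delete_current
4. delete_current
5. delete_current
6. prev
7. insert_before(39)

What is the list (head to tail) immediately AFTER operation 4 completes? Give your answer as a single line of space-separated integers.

After 1 (delete_current): list=[5, 3, 4] cursor@5
After 2 (insert_after(85)): list=[5, 85, 3, 4] cursor@5
After 3 (delete_current): list=[85, 3, 4] cursor@85
After 4 (delete_current): list=[3, 4] cursor@3

Answer: 3 4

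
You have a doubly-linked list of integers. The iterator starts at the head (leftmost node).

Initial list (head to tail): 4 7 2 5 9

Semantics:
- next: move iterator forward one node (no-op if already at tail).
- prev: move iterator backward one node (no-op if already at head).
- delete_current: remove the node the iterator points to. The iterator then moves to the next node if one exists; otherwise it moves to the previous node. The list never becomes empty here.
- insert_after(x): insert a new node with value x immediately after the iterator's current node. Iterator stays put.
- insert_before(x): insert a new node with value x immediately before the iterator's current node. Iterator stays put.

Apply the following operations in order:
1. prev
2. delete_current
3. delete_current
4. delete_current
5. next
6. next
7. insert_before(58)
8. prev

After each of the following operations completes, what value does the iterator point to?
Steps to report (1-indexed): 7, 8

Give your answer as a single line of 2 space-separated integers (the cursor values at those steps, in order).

Answer: 9 58

Derivation:
After 1 (prev): list=[4, 7, 2, 5, 9] cursor@4
After 2 (delete_current): list=[7, 2, 5, 9] cursor@7
After 3 (delete_current): list=[2, 5, 9] cursor@2
After 4 (delete_current): list=[5, 9] cursor@5
After 5 (next): list=[5, 9] cursor@9
After 6 (next): list=[5, 9] cursor@9
After 7 (insert_before(58)): list=[5, 58, 9] cursor@9
After 8 (prev): list=[5, 58, 9] cursor@58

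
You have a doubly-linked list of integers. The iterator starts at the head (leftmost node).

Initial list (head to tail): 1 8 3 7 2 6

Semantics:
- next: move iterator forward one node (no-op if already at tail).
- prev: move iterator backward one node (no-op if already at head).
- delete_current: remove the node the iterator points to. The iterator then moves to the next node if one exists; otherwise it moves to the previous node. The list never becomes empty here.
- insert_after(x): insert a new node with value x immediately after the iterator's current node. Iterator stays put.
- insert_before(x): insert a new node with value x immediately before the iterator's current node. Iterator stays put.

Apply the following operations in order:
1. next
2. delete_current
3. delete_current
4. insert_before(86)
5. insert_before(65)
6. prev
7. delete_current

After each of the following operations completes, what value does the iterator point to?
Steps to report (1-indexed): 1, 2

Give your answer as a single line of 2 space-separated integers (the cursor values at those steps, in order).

After 1 (next): list=[1, 8, 3, 7, 2, 6] cursor@8
After 2 (delete_current): list=[1, 3, 7, 2, 6] cursor@3
After 3 (delete_current): list=[1, 7, 2, 6] cursor@7
After 4 (insert_before(86)): list=[1, 86, 7, 2, 6] cursor@7
After 5 (insert_before(65)): list=[1, 86, 65, 7, 2, 6] cursor@7
After 6 (prev): list=[1, 86, 65, 7, 2, 6] cursor@65
After 7 (delete_current): list=[1, 86, 7, 2, 6] cursor@7

Answer: 8 3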